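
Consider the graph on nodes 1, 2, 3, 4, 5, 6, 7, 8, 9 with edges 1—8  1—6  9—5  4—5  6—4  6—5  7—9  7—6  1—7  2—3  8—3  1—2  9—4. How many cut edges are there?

The edges on the cycle 1-2-3-8-1 are not bridges since each lies on that cycle.
Every edge lies on some cycle, so there are no bridges.

0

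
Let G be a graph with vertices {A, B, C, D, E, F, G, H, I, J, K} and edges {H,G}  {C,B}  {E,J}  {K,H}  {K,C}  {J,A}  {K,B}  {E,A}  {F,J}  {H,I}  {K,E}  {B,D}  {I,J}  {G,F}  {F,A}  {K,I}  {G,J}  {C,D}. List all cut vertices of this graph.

K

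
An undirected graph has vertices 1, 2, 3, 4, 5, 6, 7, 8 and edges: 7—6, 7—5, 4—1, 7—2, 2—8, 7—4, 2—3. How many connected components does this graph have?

Starting from 1 we can reach 1, 2, 3, 4, 5, 6, 7, 8. That is one component of size 8.
Total: 1 component.

1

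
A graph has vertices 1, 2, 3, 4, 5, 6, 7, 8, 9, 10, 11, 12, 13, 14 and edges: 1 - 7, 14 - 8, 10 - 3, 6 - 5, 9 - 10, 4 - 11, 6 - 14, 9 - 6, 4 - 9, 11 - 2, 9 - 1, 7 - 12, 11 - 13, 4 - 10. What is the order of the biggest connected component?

14

Starting from 1 we can reach 1, 2, 3, 4, 5, 6, 7, 8, 9, 10, 11, 12, 13, 14. That is one component of size 14.
The largest has 14 vertices.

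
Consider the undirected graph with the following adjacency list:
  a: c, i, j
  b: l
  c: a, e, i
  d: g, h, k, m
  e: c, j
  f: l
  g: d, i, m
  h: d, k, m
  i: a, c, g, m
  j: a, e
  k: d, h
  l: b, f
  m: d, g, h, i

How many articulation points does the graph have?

Removing i increases the component count from 2 to 3, so i is a cut vertex.
Removing l increases the component count from 2 to 3, so l is a cut vertex.
By contrast removing k leaves 2 components; it is not a cut vertex. No other vertex is a cut vertex either.

2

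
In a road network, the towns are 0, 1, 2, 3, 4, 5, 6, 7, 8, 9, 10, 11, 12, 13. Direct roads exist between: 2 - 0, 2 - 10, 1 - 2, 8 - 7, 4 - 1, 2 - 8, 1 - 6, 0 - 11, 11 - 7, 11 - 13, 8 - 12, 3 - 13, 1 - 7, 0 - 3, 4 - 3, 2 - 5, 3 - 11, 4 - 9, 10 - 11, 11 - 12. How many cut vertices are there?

Removing 1 increases the component count from 1 to 2, so 1 is a cut vertex.
Removing 2 increases the component count from 1 to 2, so 2 is a cut vertex.
Removing 4 increases the component count from 1 to 2, so 4 is a cut vertex.
By contrast removing 8 leaves 1 component; it is not a cut vertex. No other vertex is a cut vertex either.

3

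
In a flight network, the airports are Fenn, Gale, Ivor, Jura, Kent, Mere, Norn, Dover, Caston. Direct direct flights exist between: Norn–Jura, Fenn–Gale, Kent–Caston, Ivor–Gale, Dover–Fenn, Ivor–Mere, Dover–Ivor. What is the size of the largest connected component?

5

Starting from Kent we can reach Kent, Caston. That is one component of size 2.
Starting from Jura we can reach Jura, Norn. That is one component of size 2.
Starting from Fenn we can reach Fenn, Gale, Ivor, Mere, Dover. That is one component of size 5.
The largest has 5 vertices.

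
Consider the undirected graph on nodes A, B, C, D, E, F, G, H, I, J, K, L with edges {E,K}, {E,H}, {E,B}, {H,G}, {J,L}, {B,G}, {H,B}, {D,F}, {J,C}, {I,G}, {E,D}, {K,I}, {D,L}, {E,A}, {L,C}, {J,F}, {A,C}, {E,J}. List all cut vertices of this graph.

E

Removing E increases the component count from 1 to 2, so E is a cut vertex.
By contrast removing K leaves 1 component; it is not a cut vertex. No other vertex is a cut vertex either.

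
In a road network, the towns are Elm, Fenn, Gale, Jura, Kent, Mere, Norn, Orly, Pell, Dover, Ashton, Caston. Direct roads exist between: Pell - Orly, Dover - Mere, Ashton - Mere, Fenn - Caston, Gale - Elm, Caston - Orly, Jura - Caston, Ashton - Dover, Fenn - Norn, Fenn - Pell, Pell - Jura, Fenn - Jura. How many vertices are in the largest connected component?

6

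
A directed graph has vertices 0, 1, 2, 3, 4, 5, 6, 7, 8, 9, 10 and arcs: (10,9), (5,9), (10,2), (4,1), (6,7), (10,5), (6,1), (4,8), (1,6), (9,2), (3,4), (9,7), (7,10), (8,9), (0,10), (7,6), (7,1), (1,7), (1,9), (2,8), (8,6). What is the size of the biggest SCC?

8

{1, 2, 5, 6, 7, 8, 9, 10} are all mutually reachable — one SCC of size 8.
{3} is an SCC by itself.
{4} is an SCC by itself.
{0} is an SCC by itself.
The largest has 8 vertices.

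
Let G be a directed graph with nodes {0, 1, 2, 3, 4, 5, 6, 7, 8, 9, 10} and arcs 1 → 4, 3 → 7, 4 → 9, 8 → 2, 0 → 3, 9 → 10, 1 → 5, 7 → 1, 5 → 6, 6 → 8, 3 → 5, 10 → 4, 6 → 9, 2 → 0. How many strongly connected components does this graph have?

{0, 1, 2, 3, 5, 6, 7, 8} are all mutually reachable — one SCC of size 8.
{4, 9, 10} are all mutually reachable — one SCC of size 3.
That gives 2 strongly connected components.

2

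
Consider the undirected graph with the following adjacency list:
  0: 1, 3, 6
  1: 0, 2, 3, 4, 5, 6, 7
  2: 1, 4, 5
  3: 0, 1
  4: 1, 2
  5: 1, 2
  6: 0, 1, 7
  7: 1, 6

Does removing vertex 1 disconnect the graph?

Deleting 1 raises the number of components from 1 to 2, so 1 is a cut vertex.

Yes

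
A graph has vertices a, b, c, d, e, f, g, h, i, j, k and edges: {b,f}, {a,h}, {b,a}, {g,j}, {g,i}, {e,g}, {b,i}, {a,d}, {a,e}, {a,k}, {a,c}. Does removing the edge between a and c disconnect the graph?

Yes

Removing a - c leaves no path between a and c: the component count goes from 1 to 2. So it is a bridge.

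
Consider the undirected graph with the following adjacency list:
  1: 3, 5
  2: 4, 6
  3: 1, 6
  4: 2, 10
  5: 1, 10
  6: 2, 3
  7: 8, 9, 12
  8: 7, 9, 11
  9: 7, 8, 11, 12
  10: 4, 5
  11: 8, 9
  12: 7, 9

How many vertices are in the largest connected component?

7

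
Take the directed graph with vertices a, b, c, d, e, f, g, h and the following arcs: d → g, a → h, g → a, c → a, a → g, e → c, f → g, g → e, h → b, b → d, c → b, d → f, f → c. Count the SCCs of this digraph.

1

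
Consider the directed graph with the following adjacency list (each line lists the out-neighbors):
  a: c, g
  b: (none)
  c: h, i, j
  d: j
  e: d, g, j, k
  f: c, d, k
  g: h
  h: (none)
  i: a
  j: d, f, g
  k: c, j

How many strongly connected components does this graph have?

{a, c, d, f, i, j, k} are all mutually reachable — one SCC of size 7.
{b} is an SCC by itself.
{h} is an SCC by itself.
{e} is an SCC by itself.
{g} is an SCC by itself.
That gives 5 strongly connected components.

5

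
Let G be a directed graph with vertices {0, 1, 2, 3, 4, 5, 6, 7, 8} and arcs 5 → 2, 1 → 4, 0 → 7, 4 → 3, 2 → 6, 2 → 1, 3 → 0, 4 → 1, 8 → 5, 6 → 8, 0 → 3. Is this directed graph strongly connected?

No

There is no directed path from 1 to 8, so the graph is not strongly connected.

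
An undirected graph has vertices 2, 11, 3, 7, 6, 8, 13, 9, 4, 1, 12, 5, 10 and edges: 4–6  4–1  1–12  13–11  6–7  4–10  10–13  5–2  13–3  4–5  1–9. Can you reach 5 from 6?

Yes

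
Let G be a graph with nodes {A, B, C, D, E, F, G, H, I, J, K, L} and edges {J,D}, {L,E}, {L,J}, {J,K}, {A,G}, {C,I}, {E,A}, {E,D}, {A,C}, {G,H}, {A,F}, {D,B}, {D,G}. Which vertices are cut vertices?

A, C, D, G, J

Removing A increases the component count from 1 to 3, so A is a cut vertex.
Removing C increases the component count from 1 to 2, so C is a cut vertex.
Removing D increases the component count from 1 to 2, so D is a cut vertex.
Likewise G, J are cut vertices.
By contrast removing B leaves 1 component; it is not a cut vertex. No other vertex is a cut vertex either.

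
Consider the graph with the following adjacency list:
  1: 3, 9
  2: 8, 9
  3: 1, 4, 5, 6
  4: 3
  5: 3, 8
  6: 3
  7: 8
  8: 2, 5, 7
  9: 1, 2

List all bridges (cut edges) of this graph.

The edges on the cycle 3-5-8-2-9-1-3 are not bridges since each lies on that cycle.
But removing 8-7 disconnects 8 from 7; removing 3-6 disconnects 3 from 6; removing 3-4 disconnects 3 from 4 — these are bridges.

3-4, 3-6, 7-8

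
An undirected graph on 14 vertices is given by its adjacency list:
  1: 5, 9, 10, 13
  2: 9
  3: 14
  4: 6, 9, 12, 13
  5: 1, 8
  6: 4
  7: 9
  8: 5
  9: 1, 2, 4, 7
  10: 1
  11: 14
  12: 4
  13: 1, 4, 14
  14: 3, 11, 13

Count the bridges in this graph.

10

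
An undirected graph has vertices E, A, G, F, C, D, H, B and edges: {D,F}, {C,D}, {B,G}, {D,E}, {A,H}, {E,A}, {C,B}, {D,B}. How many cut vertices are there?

Removing A increases the component count from 1 to 2, so A is a cut vertex.
Removing B increases the component count from 1 to 2, so B is a cut vertex.
Removing D increases the component count from 1 to 3, so D is a cut vertex.
Likewise E is a cut vertex.
By contrast removing G leaves 1 component; it is not a cut vertex. No other vertex is a cut vertex either.

4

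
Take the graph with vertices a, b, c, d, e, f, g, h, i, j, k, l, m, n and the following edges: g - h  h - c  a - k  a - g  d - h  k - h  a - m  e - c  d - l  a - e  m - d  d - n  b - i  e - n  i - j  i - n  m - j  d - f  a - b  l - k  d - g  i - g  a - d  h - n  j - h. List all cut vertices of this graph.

Removing d increases the component count from 1 to 2, so d is a cut vertex.
By contrast removing j leaves 1 component; it is not a cut vertex. No other vertex is a cut vertex either.

d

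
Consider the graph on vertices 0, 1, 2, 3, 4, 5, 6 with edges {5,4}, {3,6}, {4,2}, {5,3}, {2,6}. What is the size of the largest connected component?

5

0 is isolated — a component by itself.
1 is isolated — a component by itself.
Starting from 2 we can reach 2, 3, 4, 5, 6. That is one component of size 5.
The largest has 5 vertices.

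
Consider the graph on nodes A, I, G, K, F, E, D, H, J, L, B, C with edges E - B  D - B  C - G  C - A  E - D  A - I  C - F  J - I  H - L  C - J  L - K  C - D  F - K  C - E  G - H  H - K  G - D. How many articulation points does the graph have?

1

Removing C increases the component count from 1 to 2, so C is a cut vertex.
By contrast removing H leaves 1 component; it is not a cut vertex. No other vertex is a cut vertex either.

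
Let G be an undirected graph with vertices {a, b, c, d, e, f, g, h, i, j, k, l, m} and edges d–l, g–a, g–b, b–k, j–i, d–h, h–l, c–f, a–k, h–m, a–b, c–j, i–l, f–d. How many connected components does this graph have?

3

e is isolated — a component by itself.
Starting from a we can reach a, b, g, k. That is one component of size 4.
Starting from c we can reach c, d, f, h, i, j, l, m. That is one component of size 8.
Total: 3 components.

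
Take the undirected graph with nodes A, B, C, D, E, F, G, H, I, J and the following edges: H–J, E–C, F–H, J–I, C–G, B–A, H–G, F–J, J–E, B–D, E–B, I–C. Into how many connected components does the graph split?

1

Starting from A we can reach A, B, C, D, E, F, G, H, I, J. That is one component of size 10.
Total: 1 component.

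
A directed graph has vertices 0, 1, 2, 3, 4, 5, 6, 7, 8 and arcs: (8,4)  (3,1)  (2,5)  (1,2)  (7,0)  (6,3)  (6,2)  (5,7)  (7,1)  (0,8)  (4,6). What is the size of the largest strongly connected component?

9

{0, 1, 2, 3, 4, 5, 6, 7, 8} are all mutually reachable — one SCC of size 9.
The largest has 9 vertices.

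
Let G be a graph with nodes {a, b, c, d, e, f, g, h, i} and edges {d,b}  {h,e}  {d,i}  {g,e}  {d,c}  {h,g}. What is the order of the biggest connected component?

a is isolated — a component by itself.
f is isolated — a component by itself.
Starting from e we can reach e, g, h. That is one component of size 3.
Starting from b we can reach b, c, d, i. That is one component of size 4.
The largest has 4 vertices.

4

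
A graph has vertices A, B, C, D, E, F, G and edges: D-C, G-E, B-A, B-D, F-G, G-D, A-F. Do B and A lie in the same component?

Yes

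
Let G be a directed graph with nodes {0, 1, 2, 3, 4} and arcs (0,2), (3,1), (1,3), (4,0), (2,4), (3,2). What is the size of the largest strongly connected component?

3

{0, 2, 4} are all mutually reachable — one SCC of size 3.
{1, 3} are all mutually reachable — one SCC of size 2.
The largest has 3 vertices.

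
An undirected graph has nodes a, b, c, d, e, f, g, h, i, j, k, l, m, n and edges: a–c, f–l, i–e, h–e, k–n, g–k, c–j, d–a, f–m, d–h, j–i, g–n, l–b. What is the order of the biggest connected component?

Starting from g we can reach g, k, n. That is one component of size 3.
Starting from b we can reach b, f, l, m. That is one component of size 4.
Starting from a we can reach a, c, d, e, h, i, j. That is one component of size 7.
The largest has 7 vertices.

7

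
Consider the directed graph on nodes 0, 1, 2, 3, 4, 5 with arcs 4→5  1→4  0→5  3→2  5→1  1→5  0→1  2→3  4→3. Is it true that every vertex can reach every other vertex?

There is no directed path from 2 to 4, so the graph is not strongly connected.

No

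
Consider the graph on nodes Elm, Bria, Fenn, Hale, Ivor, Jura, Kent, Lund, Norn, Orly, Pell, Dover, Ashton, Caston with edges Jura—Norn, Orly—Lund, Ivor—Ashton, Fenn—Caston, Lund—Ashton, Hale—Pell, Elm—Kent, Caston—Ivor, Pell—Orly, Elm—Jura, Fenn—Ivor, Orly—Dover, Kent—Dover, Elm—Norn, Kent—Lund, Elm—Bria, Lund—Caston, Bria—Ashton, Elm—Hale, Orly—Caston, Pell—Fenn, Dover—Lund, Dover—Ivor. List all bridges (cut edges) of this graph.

none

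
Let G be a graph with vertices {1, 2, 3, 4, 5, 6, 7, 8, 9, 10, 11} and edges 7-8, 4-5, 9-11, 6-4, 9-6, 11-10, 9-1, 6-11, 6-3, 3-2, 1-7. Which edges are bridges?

The edges on the cycle 9-6-11-9 are not bridges since each lies on that cycle.
But removing 7-8 disconnects 7 from 8; removing 6-3 disconnects 6 from 3; removing 7-1 disconnects 7 from 1; removing 11-10 disconnects 11 from 10 — these are bridges.
In total 8 edges are bridges.

1-7, 1-9, 10-11, 2-3, 3-6, 4-5, 4-6, 7-8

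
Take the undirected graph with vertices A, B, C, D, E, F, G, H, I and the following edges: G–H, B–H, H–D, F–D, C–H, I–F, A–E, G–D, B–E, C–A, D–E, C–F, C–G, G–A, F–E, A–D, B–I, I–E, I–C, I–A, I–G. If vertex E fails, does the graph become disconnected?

Deleting E leaves 1 component (was 1) (its neighbors A, B, D, F, I remain connected to each other), so E is not a cut vertex.

No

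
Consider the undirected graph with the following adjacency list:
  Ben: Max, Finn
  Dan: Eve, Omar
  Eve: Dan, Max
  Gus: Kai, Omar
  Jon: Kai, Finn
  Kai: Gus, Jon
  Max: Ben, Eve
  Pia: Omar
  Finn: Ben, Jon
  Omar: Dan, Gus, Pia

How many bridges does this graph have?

The edges on the cycle Dan-Eve-Max-Ben-Finn-Jon-Kai-Gus-Omar-Dan are not bridges since each lies on that cycle.
But removing Omar-Pia disconnects Omar from Pia — this is a bridge.

1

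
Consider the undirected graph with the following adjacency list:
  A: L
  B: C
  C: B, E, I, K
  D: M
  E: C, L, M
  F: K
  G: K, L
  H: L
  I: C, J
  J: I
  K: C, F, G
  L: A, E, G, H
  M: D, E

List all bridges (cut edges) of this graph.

The edges on the cycle K-G-L-E-C-K are not bridges since each lies on that cycle.
But removing C-B disconnects C from B; removing C-I disconnects C from I; removing M-D disconnects M from D; removing L-H disconnects L from H — these are bridges.
In total 8 edges are bridges.

A-L, B-C, C-I, D-M, E-M, F-K, H-L, I-J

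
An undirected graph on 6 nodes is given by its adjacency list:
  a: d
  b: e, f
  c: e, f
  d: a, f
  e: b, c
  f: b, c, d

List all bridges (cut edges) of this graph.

a-d, d-f

The edges on the cycle b-e-c-f-b are not bridges since each lies on that cycle.
But removing f-d disconnects f from d; removing d-a disconnects d from a — these are bridges.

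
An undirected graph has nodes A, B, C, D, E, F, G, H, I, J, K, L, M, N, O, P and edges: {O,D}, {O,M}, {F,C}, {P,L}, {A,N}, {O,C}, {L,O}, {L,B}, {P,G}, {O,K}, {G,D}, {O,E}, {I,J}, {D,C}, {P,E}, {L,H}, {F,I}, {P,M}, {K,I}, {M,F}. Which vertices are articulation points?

I, L

Removing I increases the component count from 2 to 3, so I is a cut vertex.
Removing L increases the component count from 2 to 4, so L is a cut vertex.
By contrast removing F leaves 2 components; it is not a cut vertex. No other vertex is a cut vertex either.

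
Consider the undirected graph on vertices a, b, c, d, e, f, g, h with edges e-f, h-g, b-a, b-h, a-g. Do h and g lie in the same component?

Yes

From h we can reach a, b, g, h, which includes g.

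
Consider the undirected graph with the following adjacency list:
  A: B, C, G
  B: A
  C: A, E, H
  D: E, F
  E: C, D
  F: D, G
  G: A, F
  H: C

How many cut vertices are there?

Removing A increases the component count from 1 to 2, so A is a cut vertex.
Removing C increases the component count from 1 to 2, so C is a cut vertex.
By contrast removing F leaves 1 component; it is not a cut vertex. No other vertex is a cut vertex either.

2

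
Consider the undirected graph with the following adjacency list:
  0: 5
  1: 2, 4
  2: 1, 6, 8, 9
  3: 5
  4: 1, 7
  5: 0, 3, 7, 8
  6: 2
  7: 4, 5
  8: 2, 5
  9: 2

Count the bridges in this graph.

4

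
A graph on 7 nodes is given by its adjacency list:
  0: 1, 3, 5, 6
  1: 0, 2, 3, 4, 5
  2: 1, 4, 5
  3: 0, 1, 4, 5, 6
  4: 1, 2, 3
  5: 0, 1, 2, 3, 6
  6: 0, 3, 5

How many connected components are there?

Starting from 0 we can reach 0, 1, 2, 3, 4, 5, 6. That is one component of size 7.
Total: 1 component.

1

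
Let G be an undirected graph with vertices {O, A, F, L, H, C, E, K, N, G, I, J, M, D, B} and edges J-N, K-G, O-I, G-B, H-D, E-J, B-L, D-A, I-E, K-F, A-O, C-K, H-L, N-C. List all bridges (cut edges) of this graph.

The edges on the cycle H-D-A-O-I-E-J-N-C-K-G-B-L-H are not bridges since each lies on that cycle.
But removing K-F disconnects K from F — this is a bridge.

F-K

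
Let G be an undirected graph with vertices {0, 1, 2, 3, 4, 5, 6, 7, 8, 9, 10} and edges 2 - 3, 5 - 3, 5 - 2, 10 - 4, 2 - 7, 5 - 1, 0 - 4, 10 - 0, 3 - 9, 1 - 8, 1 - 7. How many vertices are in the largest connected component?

6 is isolated — a component by itself.
Starting from 0 we can reach 0, 4, 10. That is one component of size 3.
Starting from 1 we can reach 1, 2, 3, 5, 7, 8, 9. That is one component of size 7.
The largest has 7 vertices.

7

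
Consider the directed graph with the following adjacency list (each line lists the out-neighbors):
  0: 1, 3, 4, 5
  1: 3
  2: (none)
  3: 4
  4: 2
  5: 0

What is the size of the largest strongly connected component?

2

{0, 5} are all mutually reachable — one SCC of size 2.
{3} is an SCC by itself.
{1} is an SCC by itself.
{4} is an SCC by itself.
{2} is an SCC by itself.
The largest has 2 vertices.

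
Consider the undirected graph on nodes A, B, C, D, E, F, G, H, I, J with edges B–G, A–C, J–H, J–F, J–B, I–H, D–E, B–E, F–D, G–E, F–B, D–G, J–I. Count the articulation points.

Removing J increases the component count from 2 to 3, so J is a cut vertex.
By contrast removing C leaves 2 components; it is not a cut vertex. No other vertex is a cut vertex either.

1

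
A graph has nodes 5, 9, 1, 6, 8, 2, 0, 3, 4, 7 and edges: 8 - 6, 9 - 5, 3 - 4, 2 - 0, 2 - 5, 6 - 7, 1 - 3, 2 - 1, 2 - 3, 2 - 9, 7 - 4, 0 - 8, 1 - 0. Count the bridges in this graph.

The edges on the cycle 2-9-5-2 are not bridges since each lies on that cycle.
Every edge lies on some cycle, so there are no bridges.

0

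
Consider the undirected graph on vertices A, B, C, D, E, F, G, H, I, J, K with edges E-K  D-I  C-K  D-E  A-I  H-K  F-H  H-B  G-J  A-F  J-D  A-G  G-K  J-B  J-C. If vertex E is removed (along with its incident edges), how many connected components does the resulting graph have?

1

With E gone, the remaining components are: {A, B, C, D, F, G, H, I, J, K}.
That is 1 component.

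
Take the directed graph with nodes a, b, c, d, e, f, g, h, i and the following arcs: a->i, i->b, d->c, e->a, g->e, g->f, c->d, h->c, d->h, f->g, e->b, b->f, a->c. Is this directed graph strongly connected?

There is no directed path from c to e, so the graph is not strongly connected.

No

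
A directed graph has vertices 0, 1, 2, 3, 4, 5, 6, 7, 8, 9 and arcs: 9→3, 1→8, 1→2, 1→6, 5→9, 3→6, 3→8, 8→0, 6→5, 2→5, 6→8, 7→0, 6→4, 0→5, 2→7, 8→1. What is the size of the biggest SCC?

{0, 1, 2, 3, 5, 6, 7, 8, 9} are all mutually reachable — one SCC of size 9.
{4} is an SCC by itself.
The largest has 9 vertices.

9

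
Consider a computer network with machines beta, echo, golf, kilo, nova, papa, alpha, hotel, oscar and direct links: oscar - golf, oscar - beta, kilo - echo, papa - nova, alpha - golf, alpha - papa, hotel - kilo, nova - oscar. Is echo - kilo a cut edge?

Removing echo - kilo leaves no path between echo and kilo: the component count goes from 2 to 3. So it is a bridge.

Yes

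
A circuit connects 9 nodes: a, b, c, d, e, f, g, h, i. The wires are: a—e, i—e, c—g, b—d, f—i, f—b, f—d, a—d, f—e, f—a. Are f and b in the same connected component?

From f we can reach a, b, d, e, f, i, which includes b.

Yes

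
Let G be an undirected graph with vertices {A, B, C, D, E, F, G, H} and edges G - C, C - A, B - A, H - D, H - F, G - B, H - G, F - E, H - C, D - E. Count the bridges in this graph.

0

The edges on the cycle H-D-E-F-H are not bridges since each lies on that cycle.
Every edge lies on some cycle, so there are no bridges.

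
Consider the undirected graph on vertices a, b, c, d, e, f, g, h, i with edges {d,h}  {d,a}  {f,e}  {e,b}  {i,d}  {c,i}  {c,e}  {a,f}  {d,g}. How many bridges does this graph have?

3

The edges on the cycle c-i-d-a-f-e-c are not bridges since each lies on that cycle.
But removing h - d disconnects h from d; removing e - b disconnects e from b; removing d - g disconnects d from g — these are bridges.
That makes 3 bridges.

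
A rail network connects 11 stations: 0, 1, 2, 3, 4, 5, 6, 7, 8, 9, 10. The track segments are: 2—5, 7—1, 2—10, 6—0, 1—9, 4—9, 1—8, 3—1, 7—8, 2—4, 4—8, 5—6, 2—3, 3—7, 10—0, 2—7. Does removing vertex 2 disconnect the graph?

Deleting 2 raises the number of components from 1 to 2, so 2 is a cut vertex.

Yes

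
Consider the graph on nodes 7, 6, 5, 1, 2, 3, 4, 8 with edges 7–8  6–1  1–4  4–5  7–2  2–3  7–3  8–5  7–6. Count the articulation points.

1

Removing 7 increases the component count from 1 to 2, so 7 is a cut vertex.
By contrast removing 5 leaves 1 component; it is not a cut vertex. No other vertex is a cut vertex either.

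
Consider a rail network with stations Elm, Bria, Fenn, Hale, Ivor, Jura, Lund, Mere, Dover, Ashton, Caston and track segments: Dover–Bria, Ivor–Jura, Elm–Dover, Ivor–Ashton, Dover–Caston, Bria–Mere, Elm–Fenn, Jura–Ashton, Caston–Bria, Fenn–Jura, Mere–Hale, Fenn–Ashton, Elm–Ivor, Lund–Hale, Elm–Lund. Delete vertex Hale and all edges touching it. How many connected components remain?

1

With Hale gone, the remaining components are: {Elm, Bria, Fenn, Ivor, Jura, Lund, Mere, Dover, Ashton, Caston}.
That is 1 component.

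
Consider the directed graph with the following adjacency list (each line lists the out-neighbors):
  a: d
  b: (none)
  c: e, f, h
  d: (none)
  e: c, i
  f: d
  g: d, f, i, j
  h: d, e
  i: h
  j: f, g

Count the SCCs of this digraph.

6

{c, e, h, i} are all mutually reachable — one SCC of size 4.
{g, j} are all mutually reachable — one SCC of size 2.
{d} is an SCC by itself.
{b} is an SCC by itself.
{f} is an SCC by itself.
(and 1 more singleton SCC)
That gives 6 strongly connected components.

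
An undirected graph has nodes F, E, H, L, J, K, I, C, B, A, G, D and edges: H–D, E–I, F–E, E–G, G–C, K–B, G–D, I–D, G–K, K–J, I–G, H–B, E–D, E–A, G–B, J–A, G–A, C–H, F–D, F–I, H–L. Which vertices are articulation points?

Removing H increases the component count from 1 to 2, so H is a cut vertex.
By contrast removing J leaves 1 component; it is not a cut vertex. No other vertex is a cut vertex either.

H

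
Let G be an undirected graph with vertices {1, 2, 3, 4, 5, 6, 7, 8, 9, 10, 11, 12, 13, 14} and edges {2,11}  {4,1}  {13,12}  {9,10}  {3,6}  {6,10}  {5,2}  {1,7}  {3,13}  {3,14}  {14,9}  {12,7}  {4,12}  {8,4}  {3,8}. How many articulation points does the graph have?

2

Removing 2 increases the component count from 2 to 3, so 2 is a cut vertex.
Removing 3 increases the component count from 2 to 3, so 3 is a cut vertex.
By contrast removing 5 leaves 2 components; it is not a cut vertex. No other vertex is a cut vertex either.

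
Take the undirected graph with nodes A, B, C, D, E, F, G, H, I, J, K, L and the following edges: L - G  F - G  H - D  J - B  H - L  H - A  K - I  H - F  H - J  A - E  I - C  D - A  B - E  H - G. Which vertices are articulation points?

H, I

Removing H increases the component count from 2 to 3, so H is a cut vertex.
Removing I increases the component count from 2 to 3, so I is a cut vertex.
By contrast removing E leaves 2 components; it is not a cut vertex. No other vertex is a cut vertex either.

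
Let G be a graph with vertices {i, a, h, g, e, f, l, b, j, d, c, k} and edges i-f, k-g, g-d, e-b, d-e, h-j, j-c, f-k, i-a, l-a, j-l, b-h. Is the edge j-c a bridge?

Removing j-c leaves no path between j and c: the component count goes from 1 to 2. So it is a bridge.

Yes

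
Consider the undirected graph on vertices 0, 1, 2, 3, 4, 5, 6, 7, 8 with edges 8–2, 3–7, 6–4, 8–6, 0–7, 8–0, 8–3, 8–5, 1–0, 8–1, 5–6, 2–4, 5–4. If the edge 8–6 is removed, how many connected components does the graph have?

1

8 and 6 are still connected via 8-5-6, so the component count stays at 1.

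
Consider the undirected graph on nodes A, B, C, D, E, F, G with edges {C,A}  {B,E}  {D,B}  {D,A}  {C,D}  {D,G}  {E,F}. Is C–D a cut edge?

After removing C–D, the path C-A-D still connects them, so the edge is not a bridge.

No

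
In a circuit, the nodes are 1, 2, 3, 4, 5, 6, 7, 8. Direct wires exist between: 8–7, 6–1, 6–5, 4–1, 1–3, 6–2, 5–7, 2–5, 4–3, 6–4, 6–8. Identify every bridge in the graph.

none

The edges on the cycle 6-4-3-1-6 are not bridges since each lies on that cycle.
Every edge lies on some cycle, so there are no bridges.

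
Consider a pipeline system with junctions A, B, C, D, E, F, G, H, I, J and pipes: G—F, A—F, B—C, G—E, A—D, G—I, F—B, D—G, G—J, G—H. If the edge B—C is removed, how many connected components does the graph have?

2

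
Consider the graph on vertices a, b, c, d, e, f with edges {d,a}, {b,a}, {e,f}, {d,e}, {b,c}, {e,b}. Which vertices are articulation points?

b, e

Removing b increases the component count from 1 to 2, so b is a cut vertex.
Removing e increases the component count from 1 to 2, so e is a cut vertex.
By contrast removing f leaves 1 component; it is not a cut vertex. No other vertex is a cut vertex either.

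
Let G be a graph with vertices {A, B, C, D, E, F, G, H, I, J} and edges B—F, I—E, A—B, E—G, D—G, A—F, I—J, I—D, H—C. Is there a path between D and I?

Yes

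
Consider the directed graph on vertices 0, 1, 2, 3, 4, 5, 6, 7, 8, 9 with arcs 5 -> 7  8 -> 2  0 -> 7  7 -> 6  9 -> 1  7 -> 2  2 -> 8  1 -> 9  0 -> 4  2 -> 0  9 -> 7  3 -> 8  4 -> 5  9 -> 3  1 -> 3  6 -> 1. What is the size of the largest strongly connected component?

10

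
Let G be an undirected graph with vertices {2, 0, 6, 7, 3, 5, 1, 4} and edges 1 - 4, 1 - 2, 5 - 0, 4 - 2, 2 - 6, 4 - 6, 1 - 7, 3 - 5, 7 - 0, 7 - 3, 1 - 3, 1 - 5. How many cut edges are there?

0

The edges on the cycle 1-4-6-2-1 are not bridges since each lies on that cycle.
Every edge lies on some cycle, so there are no bridges.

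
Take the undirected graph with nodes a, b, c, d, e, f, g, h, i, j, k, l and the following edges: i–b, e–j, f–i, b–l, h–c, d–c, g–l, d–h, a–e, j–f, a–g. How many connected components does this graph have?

k is isolated — a component by itself.
Starting from c we can reach c, d, h. That is one component of size 3.
Starting from a we can reach a, b, e, f, g, i, j, l. That is one component of size 8.
Total: 3 components.

3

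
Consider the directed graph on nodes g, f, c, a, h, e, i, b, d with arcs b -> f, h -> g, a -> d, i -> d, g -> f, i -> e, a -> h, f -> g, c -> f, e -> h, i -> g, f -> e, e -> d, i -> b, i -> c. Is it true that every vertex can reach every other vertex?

There is no directed path from e to i, so the graph is not strongly connected.

No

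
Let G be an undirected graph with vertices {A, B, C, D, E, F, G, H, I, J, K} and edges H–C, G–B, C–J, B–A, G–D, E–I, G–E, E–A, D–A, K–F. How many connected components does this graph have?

3

Starting from F we can reach F, K. That is one component of size 2.
Starting from C we can reach C, H, J. That is one component of size 3.
Starting from A we can reach A, B, D, E, G, I. That is one component of size 6.
Total: 3 components.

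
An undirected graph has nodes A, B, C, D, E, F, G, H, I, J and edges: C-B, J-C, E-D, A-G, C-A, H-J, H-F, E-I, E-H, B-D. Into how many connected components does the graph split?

1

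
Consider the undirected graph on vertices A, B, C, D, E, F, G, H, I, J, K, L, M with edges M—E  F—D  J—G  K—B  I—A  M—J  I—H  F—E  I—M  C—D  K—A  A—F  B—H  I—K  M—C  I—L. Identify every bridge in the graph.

The edges on the cycle I-K-B-H-I are not bridges since each lies on that cycle.
But removing L—I disconnects L from I; removing J—G disconnects J from G; removing M—J disconnects M from J — these are bridges.

G-J, I-L, J-M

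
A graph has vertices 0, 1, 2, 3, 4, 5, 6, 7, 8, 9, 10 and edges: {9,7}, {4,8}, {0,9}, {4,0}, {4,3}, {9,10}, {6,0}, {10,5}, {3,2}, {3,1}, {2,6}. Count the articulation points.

5

Removing 0 increases the component count from 1 to 2, so 0 is a cut vertex.
Removing 3 increases the component count from 1 to 2, so 3 is a cut vertex.
Removing 4 increases the component count from 1 to 2, so 4 is a cut vertex.
Likewise 9, 10 are cut vertices.
By contrast removing 5 leaves 1 component; it is not a cut vertex. No other vertex is a cut vertex either.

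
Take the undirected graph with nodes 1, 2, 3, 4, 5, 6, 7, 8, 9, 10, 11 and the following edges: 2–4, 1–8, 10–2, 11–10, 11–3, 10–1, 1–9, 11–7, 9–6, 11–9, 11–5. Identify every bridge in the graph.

The edges on the cycle 11-10-1-9-11 are not bridges since each lies on that cycle.
But removing 8–1 disconnects 8 from 1; removing 6–9 disconnects 6 from 9; removing 11–5 disconnects 11 from 5; removing 2–4 disconnects 2 from 4 — these are bridges.
In total 7 edges are bridges.

1-8, 10-2, 11-3, 11-5, 11-7, 2-4, 6-9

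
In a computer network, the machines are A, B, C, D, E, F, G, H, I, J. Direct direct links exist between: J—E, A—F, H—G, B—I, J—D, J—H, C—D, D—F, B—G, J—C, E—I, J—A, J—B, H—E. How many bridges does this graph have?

The edges on the cycle J-H-G-B-J are not bridges since each lies on that cycle.
Every edge lies on some cycle, so there are no bridges.

0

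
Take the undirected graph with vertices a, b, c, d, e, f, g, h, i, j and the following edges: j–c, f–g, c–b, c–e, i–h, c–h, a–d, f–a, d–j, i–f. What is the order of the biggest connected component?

10

Starting from a we can reach a, b, c, d, e, f, g, h, i, j. That is one component of size 10.
The largest has 10 vertices.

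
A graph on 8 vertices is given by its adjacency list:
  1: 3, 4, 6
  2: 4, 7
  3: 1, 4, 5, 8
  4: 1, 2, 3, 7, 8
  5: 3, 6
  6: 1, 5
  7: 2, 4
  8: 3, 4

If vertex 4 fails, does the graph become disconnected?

Deleting 4 raises the number of components from 1 to 2, so 4 is a cut vertex.

Yes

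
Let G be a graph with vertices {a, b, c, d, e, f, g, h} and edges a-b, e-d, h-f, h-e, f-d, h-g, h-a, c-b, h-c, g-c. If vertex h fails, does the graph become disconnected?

Deleting h raises the number of components from 1 to 2, so h is a cut vertex.

Yes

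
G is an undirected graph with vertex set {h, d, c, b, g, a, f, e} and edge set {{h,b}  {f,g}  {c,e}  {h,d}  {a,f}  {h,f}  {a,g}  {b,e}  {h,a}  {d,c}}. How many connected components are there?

1

Starting from a we can reach a, b, c, d, e, f, g, h. That is one component of size 8.
Total: 1 component.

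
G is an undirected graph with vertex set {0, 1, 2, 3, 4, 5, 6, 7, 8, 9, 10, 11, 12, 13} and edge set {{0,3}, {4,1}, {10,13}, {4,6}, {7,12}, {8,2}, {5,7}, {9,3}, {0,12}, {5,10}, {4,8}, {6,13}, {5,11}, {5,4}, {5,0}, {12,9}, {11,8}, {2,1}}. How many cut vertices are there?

1

Removing 5 increases the component count from 1 to 2, so 5 is a cut vertex.
By contrast removing 12 leaves 1 component; it is not a cut vertex. No other vertex is a cut vertex either.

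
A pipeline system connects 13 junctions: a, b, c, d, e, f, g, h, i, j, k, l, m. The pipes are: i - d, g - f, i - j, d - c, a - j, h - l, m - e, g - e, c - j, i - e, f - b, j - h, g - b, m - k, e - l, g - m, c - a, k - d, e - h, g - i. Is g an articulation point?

Deleting g raises the number of components from 1 to 2, so g is a cut vertex.

Yes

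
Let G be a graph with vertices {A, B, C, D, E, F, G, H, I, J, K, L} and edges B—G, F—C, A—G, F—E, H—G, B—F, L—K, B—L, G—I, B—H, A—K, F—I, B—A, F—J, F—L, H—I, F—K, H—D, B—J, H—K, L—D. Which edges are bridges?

C-F, E-F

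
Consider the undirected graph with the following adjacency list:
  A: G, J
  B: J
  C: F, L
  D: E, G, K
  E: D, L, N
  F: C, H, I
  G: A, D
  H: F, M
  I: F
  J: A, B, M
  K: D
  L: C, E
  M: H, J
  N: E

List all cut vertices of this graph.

Removing D increases the component count from 1 to 2, so D is a cut vertex.
Removing E increases the component count from 1 to 2, so E is a cut vertex.
Removing F increases the component count from 1 to 2, so F is a cut vertex.
Likewise J is a cut vertex.
By contrast removing N leaves 1 component; it is not a cut vertex. No other vertex is a cut vertex either.

D, E, F, J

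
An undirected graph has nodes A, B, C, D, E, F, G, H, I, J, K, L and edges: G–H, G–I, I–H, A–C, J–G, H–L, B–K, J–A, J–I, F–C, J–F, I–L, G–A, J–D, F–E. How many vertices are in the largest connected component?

10

Starting from B we can reach B, K. That is one component of size 2.
Starting from A we can reach A, C, D, E, F, G, H, I, J, L. That is one component of size 10.
The largest has 10 vertices.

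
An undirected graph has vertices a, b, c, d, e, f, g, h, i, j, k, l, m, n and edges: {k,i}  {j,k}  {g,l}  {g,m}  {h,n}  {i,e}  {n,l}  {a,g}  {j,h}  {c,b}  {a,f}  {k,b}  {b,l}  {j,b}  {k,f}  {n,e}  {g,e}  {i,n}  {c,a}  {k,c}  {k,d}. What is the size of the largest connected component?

Starting from a we can reach a, b, c, d, e, f, g, h, i, j, k, l, m, n. That is one component of size 14.
The largest has 14 vertices.

14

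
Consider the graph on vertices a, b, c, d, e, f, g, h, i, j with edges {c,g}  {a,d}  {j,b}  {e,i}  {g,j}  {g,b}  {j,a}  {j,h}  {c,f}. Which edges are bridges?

The edges on the cycle g-j-b-g are not bridges since each lies on that cycle.
But removing e—i disconnects e from i; removing g—c disconnects g from c; removing h—j disconnects h from j; removing a—j disconnects a from j — these are bridges.
In total 6 edges are bridges.

a-d, a-j, c-f, c-g, e-i, h-j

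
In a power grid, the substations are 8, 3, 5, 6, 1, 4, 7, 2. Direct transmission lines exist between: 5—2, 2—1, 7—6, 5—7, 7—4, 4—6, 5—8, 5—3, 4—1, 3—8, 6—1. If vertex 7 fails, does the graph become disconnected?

Deleting 7 leaves 1 component (was 1) (its neighbors 4, 5, 6 remain connected to each other), so 7 is not a cut vertex.

No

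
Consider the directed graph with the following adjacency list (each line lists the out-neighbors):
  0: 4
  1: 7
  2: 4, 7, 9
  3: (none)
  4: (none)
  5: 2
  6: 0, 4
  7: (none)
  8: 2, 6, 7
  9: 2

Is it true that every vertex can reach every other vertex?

There is no directed path from 6 to 2, so the graph is not strongly connected.

No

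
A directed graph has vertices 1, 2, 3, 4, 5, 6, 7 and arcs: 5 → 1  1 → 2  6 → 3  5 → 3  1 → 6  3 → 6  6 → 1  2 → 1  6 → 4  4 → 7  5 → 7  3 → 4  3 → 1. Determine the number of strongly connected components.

4

{1, 2, 3, 6} are all mutually reachable — one SCC of size 4.
{4} is an SCC by itself.
{5} is an SCC by itself.
{7} is an SCC by itself.
That gives 4 strongly connected components.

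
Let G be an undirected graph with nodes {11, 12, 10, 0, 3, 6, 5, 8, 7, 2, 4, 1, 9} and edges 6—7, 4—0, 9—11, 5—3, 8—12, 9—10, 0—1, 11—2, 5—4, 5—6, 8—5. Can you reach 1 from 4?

Yes

From 4 we can reach 0, 1, 3, 4, 5, 6, 7, 8, 12, which includes 1.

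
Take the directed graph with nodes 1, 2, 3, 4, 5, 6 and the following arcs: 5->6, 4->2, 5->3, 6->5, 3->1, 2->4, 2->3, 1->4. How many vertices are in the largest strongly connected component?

{1, 2, 3, 4} are all mutually reachable — one SCC of size 4.
{5, 6} are all mutually reachable — one SCC of size 2.
The largest has 4 vertices.

4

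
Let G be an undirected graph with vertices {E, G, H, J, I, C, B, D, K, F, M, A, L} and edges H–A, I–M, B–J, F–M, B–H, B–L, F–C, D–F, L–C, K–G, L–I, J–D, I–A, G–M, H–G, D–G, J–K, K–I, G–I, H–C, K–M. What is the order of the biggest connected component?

E is isolated — a component by itself.
Starting from A we can reach A, B, C, D, F, G, H, I, J, K, L, M. That is one component of size 12.
The largest has 12 vertices.

12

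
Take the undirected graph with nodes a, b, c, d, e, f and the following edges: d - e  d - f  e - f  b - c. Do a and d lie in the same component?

No

The component containing a is {a}, and d is not in it.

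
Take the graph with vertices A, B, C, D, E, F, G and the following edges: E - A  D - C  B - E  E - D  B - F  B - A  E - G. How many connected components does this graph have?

1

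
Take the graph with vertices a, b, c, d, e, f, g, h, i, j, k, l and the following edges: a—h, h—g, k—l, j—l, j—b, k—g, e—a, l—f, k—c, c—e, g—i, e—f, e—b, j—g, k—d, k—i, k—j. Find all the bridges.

The edges on the cycle k-c-e-a-h-g-k are not bridges since each lies on that cycle.
But removing k—d disconnects k from d — this is a bridge.

d-k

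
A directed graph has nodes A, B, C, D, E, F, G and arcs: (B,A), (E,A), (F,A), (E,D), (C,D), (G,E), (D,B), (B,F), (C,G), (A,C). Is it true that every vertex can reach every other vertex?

Yes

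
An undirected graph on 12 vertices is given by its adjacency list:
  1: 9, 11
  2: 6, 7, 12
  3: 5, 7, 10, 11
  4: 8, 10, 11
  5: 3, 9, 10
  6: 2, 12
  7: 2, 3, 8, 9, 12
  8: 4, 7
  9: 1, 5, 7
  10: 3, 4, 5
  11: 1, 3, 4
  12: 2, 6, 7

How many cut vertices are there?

Removing 7 increases the component count from 1 to 2, so 7 is a cut vertex.
By contrast removing 5 leaves 1 component; it is not a cut vertex. No other vertex is a cut vertex either.

1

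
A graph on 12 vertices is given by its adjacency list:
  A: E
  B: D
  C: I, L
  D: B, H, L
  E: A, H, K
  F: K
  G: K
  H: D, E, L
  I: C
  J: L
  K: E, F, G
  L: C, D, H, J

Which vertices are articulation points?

Removing C increases the component count from 1 to 2, so C is a cut vertex.
Removing D increases the component count from 1 to 2, so D is a cut vertex.
Removing E increases the component count from 1 to 3, so E is a cut vertex.
Likewise H, K, L are cut vertices.
By contrast removing J leaves 1 component; it is not a cut vertex. No other vertex is a cut vertex either.

C, D, E, H, K, L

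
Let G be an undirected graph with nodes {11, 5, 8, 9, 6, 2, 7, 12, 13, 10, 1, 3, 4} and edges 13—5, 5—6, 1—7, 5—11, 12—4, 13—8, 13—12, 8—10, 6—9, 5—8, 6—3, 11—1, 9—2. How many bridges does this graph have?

10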